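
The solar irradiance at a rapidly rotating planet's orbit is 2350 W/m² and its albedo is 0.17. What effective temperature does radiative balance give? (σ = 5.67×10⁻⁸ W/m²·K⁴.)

Power absorbed = (1−a)S·πR²; power emitted = 4πR²σT⁴. Equating and cancelling πR²:
T = ((1−a)S / 4σ)^(1/4) = (1950 / (4 × 5.67×10⁻⁸))^(1/4) = (8.60×10^9)^(1/4).
T = 305 K.

T ≈ 305 K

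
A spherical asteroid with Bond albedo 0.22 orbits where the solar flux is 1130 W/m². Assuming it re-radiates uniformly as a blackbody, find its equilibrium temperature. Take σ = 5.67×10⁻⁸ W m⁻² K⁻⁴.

Power absorbed = (1−a)S·πR²; power emitted = 4πR²σT⁴. Equating and cancelling πR²:
T = ((1−a)S / 4σ)^(1/4) = (881 / (4 × 5.67×10⁻⁸))^(1/4) = (3.89×10^9)^(1/4).
T = 250 K.

T ≈ 250 K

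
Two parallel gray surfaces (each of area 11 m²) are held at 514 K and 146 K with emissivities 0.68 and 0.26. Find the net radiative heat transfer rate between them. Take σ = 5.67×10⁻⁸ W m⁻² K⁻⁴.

Q ≈ 10000 W

For two large parallel gray plates, q = σ(T₁⁴ − T₂⁴) / (1/ε₁ + 1/ε₂ − 1).
1/ε₁ + 1/ε₂ − 1 = 1/0.68 + 1/0.26 − 1 = 4.317.
T₁⁴ − T₂⁴ = 6.98×10^10 − 4.54×10^8 = 6.93×10^10 K⁴.
q = 5.67×10⁻⁸ × 6.93×10^10 / 4.317 = 911 W/m².
Q = q·A = 911 × 11 = 10000 W.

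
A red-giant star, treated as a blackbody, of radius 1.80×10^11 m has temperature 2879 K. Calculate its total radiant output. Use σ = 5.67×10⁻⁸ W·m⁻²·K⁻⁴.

A = 4πr² = 4π × (1.80×10^11)² = 4.07×10^23 m².
P = σAT⁴ = 5.67×10⁻⁸ × 4.07×10^23 × (2879)⁴ = 5.67×10⁻⁸ × 4.07×10^23 × 6.87×10^13.
P = 1.59×10^30 W.

P ≈ 1.59×10^30 W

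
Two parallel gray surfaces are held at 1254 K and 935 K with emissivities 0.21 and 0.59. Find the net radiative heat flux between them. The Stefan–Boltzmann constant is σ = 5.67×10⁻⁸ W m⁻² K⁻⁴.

q ≈ 17800 W/m²

For two large parallel gray plates, q = σ(T₁⁴ − T₂⁴) / (1/ε₁ + 1/ε₂ − 1).
1/ε₁ + 1/ε₂ − 1 = 1/0.21 + 1/0.59 − 1 = 5.457.
T₁⁴ − T₂⁴ = 2.47×10^12 − 7.64×10^11 = 1.71×10^12 K⁴.
q = 5.67×10⁻⁸ × 1.71×10^12 / 5.457 = 17800 W/m².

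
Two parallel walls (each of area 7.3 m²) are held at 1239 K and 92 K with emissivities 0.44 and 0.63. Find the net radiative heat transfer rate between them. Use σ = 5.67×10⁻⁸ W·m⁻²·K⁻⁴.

Q ≈ 3.41×10^5 W

For two large parallel gray plates, q = σ(T₁⁴ − T₂⁴) / (1/ε₁ + 1/ε₂ − 1).
1/ε₁ + 1/ε₂ − 1 = 1/0.44 + 1/0.63 − 1 = 2.860.
T₁⁴ − T₂⁴ = 2.36×10^12 − 7.16×10^7 = 2.36×10^12 K⁴.
q = 5.67×10⁻⁸ × 2.36×10^12 / 2.860 = 46700 W/m².
Q = q·A = 46700 × 7.3 = 3.41×10^5 W.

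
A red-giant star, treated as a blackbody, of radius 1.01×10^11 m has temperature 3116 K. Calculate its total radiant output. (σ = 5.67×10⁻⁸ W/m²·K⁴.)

P ≈ 6.85×10^29 W

A = 4πr² = 4π × (1.01×10^11)² = 1.28×10^23 m².
P = σAT⁴ = 5.67×10⁻⁸ × 1.28×10^23 × (3116)⁴ = 5.67×10⁻⁸ × 1.28×10^23 × 9.43×10^13.
P = 6.85×10^29 W.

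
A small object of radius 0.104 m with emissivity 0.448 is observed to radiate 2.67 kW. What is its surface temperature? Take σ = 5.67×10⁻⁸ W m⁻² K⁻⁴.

A = 4πr² = 4π × (0.104)² = 0.136 m².
From P = εσAT⁴, T = (P / εσA)^(1/4) = (2670 / (0.448 × 5.67×10⁻⁸ × 0.136))^(1/4).
T = (7.73×10^11)^(1/4) = 938 K.

T ≈ 938 K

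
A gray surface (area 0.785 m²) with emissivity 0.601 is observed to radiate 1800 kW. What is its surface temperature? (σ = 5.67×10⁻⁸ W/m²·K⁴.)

T ≈ 2860 K

From P = εσAT⁴, T = (P / εσA)^(1/4) = (1.80×10^6 / (0.601 × 5.67×10⁻⁸ × 0.785))^(1/4).
T = (6.73×10^13)^(1/4) = 2860 K.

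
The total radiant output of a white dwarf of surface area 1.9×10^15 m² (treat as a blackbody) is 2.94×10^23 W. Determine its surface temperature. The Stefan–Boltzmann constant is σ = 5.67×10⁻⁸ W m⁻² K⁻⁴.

T ≈ 7230 K

From P = σAT⁴, T = (P / σA)^(1/4) = (2.94×10^23 / (5.67×10⁻⁸ × 1.90×10^15))^(1/4).
T = (2.73×10^15)^(1/4) = 7230 K.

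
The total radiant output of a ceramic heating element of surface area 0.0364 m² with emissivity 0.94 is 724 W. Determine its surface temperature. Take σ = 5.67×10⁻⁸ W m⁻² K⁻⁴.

T ≈ 782 K

From P = εσAT⁴, T = (P / εσA)^(1/4) = (724 / (0.94 × 5.67×10⁻⁸ × 0.0364))^(1/4).
T = (3.73×10^11)^(1/4) = 782 K.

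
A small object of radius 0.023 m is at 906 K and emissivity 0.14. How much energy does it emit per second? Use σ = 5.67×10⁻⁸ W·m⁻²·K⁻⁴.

A = 4πr² = 4π × (0.023)² = 6.65×10^-3 m².
P = εσAT⁴ = 0.14 × 5.67×10⁻⁸ × 6.65×10^-3 × (906)⁴ = 0.14 × 5.67×10⁻⁸ × 6.65×10^-3 × 6.74×10^11.
P = 35.6 W.

P ≈ 35.6 W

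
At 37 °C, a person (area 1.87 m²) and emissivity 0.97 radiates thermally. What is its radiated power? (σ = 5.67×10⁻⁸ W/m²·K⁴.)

37 °C = 310 K.
P = εσAT⁴ = 0.97 × 5.67×10⁻⁸ × 1.87 × (310)⁴ = 0.97 × 5.67×10⁻⁸ × 1.87 × 9.24×10^9.
P = 950 W.

P ≈ 950 W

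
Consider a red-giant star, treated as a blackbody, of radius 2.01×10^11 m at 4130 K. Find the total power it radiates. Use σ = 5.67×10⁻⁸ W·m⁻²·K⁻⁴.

P ≈ 8.38×10^30 W

A = 4πr² = 4π × (2.01×10^11)² = 5.08×10^23 m².
P = σAT⁴ = 5.67×10⁻⁸ × 5.08×10^23 × (4130)⁴ = 5.67×10⁻⁸ × 5.08×10^23 × 2.91×10^14.
P = 8.38×10^30 W.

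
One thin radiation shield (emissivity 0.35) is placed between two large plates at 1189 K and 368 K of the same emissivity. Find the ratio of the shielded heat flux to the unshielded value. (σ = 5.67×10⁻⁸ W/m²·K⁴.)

With N identical shields there are N+1 = 2 gaps in series, each with the same radiative resistance, so the flux falls to 1/(N+1) of its unshielded value.

ratio ≈ 0.500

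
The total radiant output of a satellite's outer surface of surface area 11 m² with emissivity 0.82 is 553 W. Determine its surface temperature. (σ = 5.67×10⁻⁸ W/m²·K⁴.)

T ≈ 181 K

From P = εσAT⁴, T = (P / εσA)^(1/4) = (553 / (0.82 × 5.67×10⁻⁸ × 11.0))^(1/4).
T = (1.08×10^9)^(1/4) = 181 K.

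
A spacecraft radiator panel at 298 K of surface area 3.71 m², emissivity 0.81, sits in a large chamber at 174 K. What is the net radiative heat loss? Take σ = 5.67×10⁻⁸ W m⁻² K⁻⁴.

Q ≈ 1190 W

Q = εσA(T⁴ − T_s⁴). T⁴ − T_s⁴ = (298)⁴ − (174)⁴ = 7.89×10^9 − 9.17×10^8 = 6.97×10^9 K⁴.
Q = 0.81 × 5.67×10⁻⁸ × 3.71 × 6.97×10^9 = 1190 W.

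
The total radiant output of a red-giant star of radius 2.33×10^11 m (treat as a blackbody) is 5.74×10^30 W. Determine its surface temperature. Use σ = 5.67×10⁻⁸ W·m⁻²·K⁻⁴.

T ≈ 3490 K

A = 4πr² = 4π × (2.33×10^11)² = 6.82×10^23 m².
From P = σAT⁴, T = (P / σA)^(1/4) = (5.74×10^30 / (5.67×10⁻⁸ × 6.82×10^23))^(1/4).
T = (1.48×10^14)^(1/4) = 3490 K.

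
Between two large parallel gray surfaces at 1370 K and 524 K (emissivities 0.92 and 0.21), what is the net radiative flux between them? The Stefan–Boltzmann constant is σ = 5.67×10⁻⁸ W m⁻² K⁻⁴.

For two large parallel gray plates, q = σ(T₁⁴ − T₂⁴) / (1/ε₁ + 1/ε₂ − 1).
1/ε₁ + 1/ε₂ − 1 = 1/0.92 + 1/0.21 − 1 = 4.849.
T₁⁴ − T₂⁴ = 3.52×10^12 − 7.54×10^10 = 3.45×10^12 K⁴.
q = 5.67×10⁻⁸ × 3.45×10^12 / 4.849 = 40300 W/m².

q ≈ 40300 W/m²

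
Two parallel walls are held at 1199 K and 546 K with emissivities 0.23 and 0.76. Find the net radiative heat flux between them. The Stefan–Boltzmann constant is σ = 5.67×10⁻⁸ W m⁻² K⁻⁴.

q ≈ 24000 W/m²

For two large parallel gray plates, q = σ(T₁⁴ − T₂⁴) / (1/ε₁ + 1/ε₂ − 1).
1/ε₁ + 1/ε₂ − 1 = 1/0.23 + 1/0.76 − 1 = 4.664.
T₁⁴ − T₂⁴ = 2.07×10^12 − 8.89×10^10 = 1.98×10^12 K⁴.
q = 5.67×10⁻⁸ × 1.98×10^12 / 4.664 = 24000 W/m².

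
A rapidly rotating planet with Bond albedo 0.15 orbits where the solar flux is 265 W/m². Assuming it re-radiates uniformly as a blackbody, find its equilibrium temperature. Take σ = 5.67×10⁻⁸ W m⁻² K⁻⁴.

T ≈ 178 K

Power absorbed = (1−a)S·πR²; power emitted = 4πR²σT⁴. Equating and cancelling πR²:
T = ((1−a)S / 4σ)^(1/4) = (225 / (4 × 5.67×10⁻⁸))^(1/4) = (9.93×10^8)^(1/4).
T = 178 K.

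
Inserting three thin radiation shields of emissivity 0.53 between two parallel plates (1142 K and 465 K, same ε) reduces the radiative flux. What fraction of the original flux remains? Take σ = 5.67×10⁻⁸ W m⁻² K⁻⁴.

With N identical shields there are N+1 = 4 gaps in series, each with the same radiative resistance, so the flux falls to 1/(N+1) of its unshielded value.

ratio ≈ 0.250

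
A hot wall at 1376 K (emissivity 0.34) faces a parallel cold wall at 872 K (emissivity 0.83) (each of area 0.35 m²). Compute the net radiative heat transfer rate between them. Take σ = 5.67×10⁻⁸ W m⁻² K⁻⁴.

Q ≈ 19000 W

For two large parallel gray plates, q = σ(T₁⁴ − T₂⁴) / (1/ε₁ + 1/ε₂ − 1).
1/ε₁ + 1/ε₂ − 1 = 1/0.34 + 1/0.83 − 1 = 3.146.
T₁⁴ − T₂⁴ = 3.58×10^12 − 5.78×10^11 = 3.01×10^12 K⁴.
q = 5.67×10⁻⁸ × 3.01×10^12 / 3.146 = 54200 W/m².
Q = q·A = 54200 × 0.35 = 19000 W.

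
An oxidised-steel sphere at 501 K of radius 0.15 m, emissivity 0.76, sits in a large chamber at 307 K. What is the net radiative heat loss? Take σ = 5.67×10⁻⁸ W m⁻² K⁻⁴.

Q ≈ 659 W

A = 4πr² = 4π × (0.15)² = 0.283 m².
Q = εσA(T⁴ − T_s⁴). T⁴ − T_s⁴ = (501)⁴ − (307)⁴ = 6.30×10^10 − 8.88×10^9 = 5.41×10^10 K⁴.
Q = 0.76 × 5.67×10⁻⁸ × 0.283 × 5.41×10^10 = 659 W.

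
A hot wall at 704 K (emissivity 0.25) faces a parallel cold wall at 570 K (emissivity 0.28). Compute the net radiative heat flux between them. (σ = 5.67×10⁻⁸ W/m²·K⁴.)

For two large parallel gray plates, q = σ(T₁⁴ − T₂⁴) / (1/ε₁ + 1/ε₂ − 1).
1/ε₁ + 1/ε₂ − 1 = 1/0.25 + 1/0.28 − 1 = 6.571.
T₁⁴ − T₂⁴ = 2.46×10^11 − 1.06×10^11 = 1.40×10^11 K⁴.
q = 5.67×10⁻⁸ × 1.40×10^11 / 6.571 = 1210 W/m².

q ≈ 1210 W/m²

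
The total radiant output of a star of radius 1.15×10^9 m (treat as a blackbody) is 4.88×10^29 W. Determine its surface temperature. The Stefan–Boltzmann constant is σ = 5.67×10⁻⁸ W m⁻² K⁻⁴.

T ≈ 26800 K

A = 4πr² = 4π × (1.15×10^9)² = 1.66×10^19 m².
From P = σAT⁴, T = (P / σA)^(1/4) = (4.88×10^29 / (5.67×10⁻⁸ × 1.66×10^19))^(1/4).
T = (5.18×10^17)^(1/4) = 26800 K.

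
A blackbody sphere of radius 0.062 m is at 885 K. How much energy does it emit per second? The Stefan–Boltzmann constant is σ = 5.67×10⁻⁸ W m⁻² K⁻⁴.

P ≈ 1680 W

A = 4πr² = 4π × (0.062)² = 0.0483 m².
P = σAT⁴ = 5.67×10⁻⁸ × 0.0483 × (885)⁴ = 5.67×10⁻⁸ × 0.0483 × 6.13×10^11.
P = 1680 W.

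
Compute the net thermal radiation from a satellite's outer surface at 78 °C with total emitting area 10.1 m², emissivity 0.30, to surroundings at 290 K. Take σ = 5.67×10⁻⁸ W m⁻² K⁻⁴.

Convert: 78 °C = 351 K.
Q = εσA(T⁴ − T_s⁴). T⁴ − T_s⁴ = (351)⁴ − (290)⁴ = 1.52×10^10 − 7.07×10^9 = 8.11×10^9 K⁴.
Q = 0.30 × 5.67×10⁻⁸ × 10.1 × 8.11×10^9 = 1390 W.

Q ≈ 1390 W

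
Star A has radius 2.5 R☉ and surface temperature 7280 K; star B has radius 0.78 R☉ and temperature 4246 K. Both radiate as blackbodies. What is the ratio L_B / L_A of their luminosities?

L_B/L_A ≈ 0.0113

L = 4πR²σT⁴ ∝ R²T⁴, so L_B/L_A = (0.78/2.5)² × (4246/7280)⁴ = 0.0973 × 0.116 = 0.0113.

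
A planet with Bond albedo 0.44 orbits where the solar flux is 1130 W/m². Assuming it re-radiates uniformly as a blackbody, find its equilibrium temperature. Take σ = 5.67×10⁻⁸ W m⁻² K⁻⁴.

Power absorbed = (1−a)S·πR²; power emitted = 4πR²σT⁴. Equating and cancelling πR²:
T = ((1−a)S / 4σ)^(1/4) = (633 / (4 × 5.67×10⁻⁸))^(1/4) = (2.79×10^9)^(1/4).
T = 230 K.

T ≈ 230 K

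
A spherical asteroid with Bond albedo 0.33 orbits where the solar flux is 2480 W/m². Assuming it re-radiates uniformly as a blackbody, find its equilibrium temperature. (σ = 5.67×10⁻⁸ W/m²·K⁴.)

Power absorbed = (1−a)S·πR²; power emitted = 4πR²σT⁴. Equating and cancelling πR²:
T = ((1−a)S / 4σ)^(1/4) = (1660 / (4 × 5.67×10⁻⁸))^(1/4) = (7.33×10^9)^(1/4).
T = 293 K.

T ≈ 293 K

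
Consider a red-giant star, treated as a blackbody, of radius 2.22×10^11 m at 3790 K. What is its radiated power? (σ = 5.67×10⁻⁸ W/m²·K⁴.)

A = 4πr² = 4π × (2.22×10^11)² = 6.19×10^23 m².
P = σAT⁴ = 5.67×10⁻⁸ × 6.19×10^23 × (3790)⁴ = 5.67×10⁻⁸ × 6.19×10^23 × 2.06×10^14.
P = 7.25×10^30 W.

P ≈ 7.25×10^30 W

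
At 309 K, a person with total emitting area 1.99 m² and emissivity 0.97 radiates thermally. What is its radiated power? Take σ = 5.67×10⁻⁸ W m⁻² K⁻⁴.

Stefan–Boltzmann: P = εσAT⁴ = 0.97 × 5.67×10⁻⁸ × 1.99 × (309)⁴ = 0.97 × 5.67×10⁻⁸ × 1.99 × 9.12×10^9.
P = 998 W.

P ≈ 998 W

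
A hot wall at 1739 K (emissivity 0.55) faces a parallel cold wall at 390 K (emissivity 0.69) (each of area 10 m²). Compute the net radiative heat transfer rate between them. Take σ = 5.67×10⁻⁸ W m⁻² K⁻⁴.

For two large parallel gray plates, q = σ(T₁⁴ − T₂⁴) / (1/ε₁ + 1/ε₂ − 1).
1/ε₁ + 1/ε₂ − 1 = 1/0.55 + 1/0.69 − 1 = 2.267.
T₁⁴ − T₂⁴ = 9.15×10^12 − 2.31×10^10 = 9.12×10^12 K⁴.
q = 5.67×10⁻⁸ × 9.12×10^12 / 2.267 = 2.28×10^5 W/m².
Q = q·A = 2.28×10^5 × 10 = 2.28×10^6 W.

Q ≈ 2.28×10^6 W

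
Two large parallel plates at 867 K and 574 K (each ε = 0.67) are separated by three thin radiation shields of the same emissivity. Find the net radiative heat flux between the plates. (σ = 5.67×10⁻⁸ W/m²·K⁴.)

q ≈ 3260 W/m²

Each of the 4 gaps contributes resistance (2/ε − 1) = 2/0.67 − 1 = 1.985; total = 7.940.
q = σ(T₁⁴ − T₂⁴) / 7.940 = 5.67×10⁻⁸ × 4.56×10^11 / 7.940 = 3260 W/m².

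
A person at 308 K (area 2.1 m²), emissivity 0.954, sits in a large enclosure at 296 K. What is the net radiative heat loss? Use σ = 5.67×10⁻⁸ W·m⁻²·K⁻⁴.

Q ≈ 150 W

Q = εσA(T⁴ − T_s⁴). T⁴ − T_s⁴ = (308)⁴ − (296)⁴ = 9.00×10^9 − 7.68×10^9 = 1.32×10^9 K⁴.
Q = 0.954 × 5.67×10⁻⁸ × 2.10 × 1.32×10^9 = 150 W.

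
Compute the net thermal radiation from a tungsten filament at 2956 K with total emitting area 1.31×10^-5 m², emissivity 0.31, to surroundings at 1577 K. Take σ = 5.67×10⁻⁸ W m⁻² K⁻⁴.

Q ≈ 16.2 W

Q = εσA(T⁴ − T_s⁴). T⁴ − T_s⁴ = (2956)⁴ − (1577)⁴ = 7.64×10^13 − 6.18×10^12 = 7.02×10^13 K⁴.
Q = 0.31 × 5.67×10⁻⁸ × 1.31×10^-5 × 7.02×10^13 = 16.2 W.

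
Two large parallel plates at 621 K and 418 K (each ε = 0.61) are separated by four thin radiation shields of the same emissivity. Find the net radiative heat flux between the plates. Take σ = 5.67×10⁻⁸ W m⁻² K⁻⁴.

Each of the 5 gaps contributes resistance (2/ε − 1) = 2/0.61 − 1 = 2.279; total = 11.39.
q = σ(T₁⁴ − T₂⁴) / 11.39 = 5.67×10⁻⁸ × 1.18×10^11 / 11.39 = 588 W/m².

q ≈ 588 W/m²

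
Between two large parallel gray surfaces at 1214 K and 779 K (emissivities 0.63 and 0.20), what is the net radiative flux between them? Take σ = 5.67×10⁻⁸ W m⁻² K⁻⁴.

q ≈ 18300 W/m²

For two large parallel gray plates, q = σ(T₁⁴ − T₂⁴) / (1/ε₁ + 1/ε₂ − 1).
1/ε₁ + 1/ε₂ − 1 = 1/0.63 + 1/0.20 − 1 = 5.587.
T₁⁴ − T₂⁴ = 2.17×10^12 − 3.68×10^11 = 1.80×10^12 K⁴.
q = 5.67×10⁻⁸ × 1.80×10^12 / 5.587 = 18300 W/m².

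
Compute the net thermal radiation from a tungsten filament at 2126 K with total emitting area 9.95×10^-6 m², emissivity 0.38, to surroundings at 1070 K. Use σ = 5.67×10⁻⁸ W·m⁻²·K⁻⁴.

Q ≈ 4.10 W

Q = εσA(T⁴ − T_s⁴). T⁴ − T_s⁴ = (2126)⁴ − (1070)⁴ = 2.04×10^13 − 1.31×10^12 = 1.91×10^13 K⁴.
Q = 0.38 × 5.67×10⁻⁸ × 9.95×10^-6 × 1.91×10^13 = 4.10 W.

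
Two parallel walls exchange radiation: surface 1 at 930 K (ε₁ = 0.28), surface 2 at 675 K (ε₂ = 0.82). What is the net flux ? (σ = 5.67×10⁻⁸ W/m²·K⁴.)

q ≈ 8080 W/m²

For two large parallel gray plates, q = σ(T₁⁴ − T₂⁴) / (1/ε₁ + 1/ε₂ − 1).
1/ε₁ + 1/ε₂ − 1 = 1/0.28 + 1/0.82 − 1 = 3.791.
T₁⁴ − T₂⁴ = 7.48×10^11 − 2.08×10^11 = 5.40×10^11 K⁴.
q = 5.67×10⁻⁸ × 5.40×10^11 / 3.791 = 8080 W/m².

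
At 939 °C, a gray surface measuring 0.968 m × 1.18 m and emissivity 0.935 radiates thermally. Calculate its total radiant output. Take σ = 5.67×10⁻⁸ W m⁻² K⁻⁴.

A = 0.968 × 1.18 = 1.14 m².
939 °C = 1212 K.
P = εσAT⁴ = 0.935 × 5.67×10⁻⁸ × 1.14 × (1212)⁴ = 0.935 × 5.67×10⁻⁸ × 1.14 × 2.16×10^12.
P = 1.31×10^5 W.

P ≈ 1.31×10^5 W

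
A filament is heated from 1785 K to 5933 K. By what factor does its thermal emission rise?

P ∝ T⁴, so the ratio is (5933/1785)⁴ = (3.324)⁴ = 122.

ratio ≈ 122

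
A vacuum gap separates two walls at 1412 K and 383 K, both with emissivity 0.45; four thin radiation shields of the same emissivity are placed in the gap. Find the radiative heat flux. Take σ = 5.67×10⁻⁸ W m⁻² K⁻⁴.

Each of the 5 gaps contributes resistance (2/ε − 1) = 2/0.45 − 1 = 3.444; total = 17.22.
q = σ(T₁⁴ − T₂⁴) / 17.22 = 5.67×10⁻⁸ × 3.95×10^12 / 17.22 = 13000 W/m².

q ≈ 13000 W/m²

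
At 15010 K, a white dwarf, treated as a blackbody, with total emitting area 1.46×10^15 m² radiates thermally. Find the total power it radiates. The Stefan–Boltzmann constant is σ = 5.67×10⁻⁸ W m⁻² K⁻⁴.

P = σAT⁴ = 5.67×10⁻⁸ × 1.46×10^15 × (15010)⁴ = 5.67×10⁻⁸ × 1.46×10^15 × 5.08×10^16.
P = 4.20×10^24 W.

P ≈ 4.20×10^24 W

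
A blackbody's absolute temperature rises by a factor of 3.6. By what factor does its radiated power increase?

P ∝ T⁴, so the power scales as (3.6)⁴ = 168.

factor ≈ 168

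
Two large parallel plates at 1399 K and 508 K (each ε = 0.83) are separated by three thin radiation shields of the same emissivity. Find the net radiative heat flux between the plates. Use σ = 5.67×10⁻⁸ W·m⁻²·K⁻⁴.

q ≈ 37900 W/m²

Each of the 4 gaps contributes resistance (2/ε − 1) = 2/0.83 − 1 = 1.410; total = 5.639.
q = σ(T₁⁴ − T₂⁴) / 5.639 = 5.67×10⁻⁸ × 3.76×10^12 / 5.639 = 37900 W/m².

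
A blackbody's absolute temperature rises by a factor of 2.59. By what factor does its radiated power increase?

P ∝ T⁴, so the power scales as (2.59)⁴ = 45.0.

factor ≈ 45.0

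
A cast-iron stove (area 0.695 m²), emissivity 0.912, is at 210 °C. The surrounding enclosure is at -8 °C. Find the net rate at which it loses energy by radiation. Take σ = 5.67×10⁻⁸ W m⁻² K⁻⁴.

Q ≈ 1780 W

Convert: 210 °C = 483 K; -8 °C = 265 K.
Q = εσA(T⁴ − T_s⁴). T⁴ − T_s⁴ = (483)⁴ − (265)⁴ = 5.44×10^10 − 4.93×10^9 = 4.95×10^10 K⁴.
Q = 0.912 × 5.67×10⁻⁸ × 0.695 × 4.95×10^10 = 1780 W.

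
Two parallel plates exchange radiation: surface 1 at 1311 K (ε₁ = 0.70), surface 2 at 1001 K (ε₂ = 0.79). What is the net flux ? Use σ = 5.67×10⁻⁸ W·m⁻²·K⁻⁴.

For two large parallel gray plates, q = σ(T₁⁴ − T₂⁴) / (1/ε₁ + 1/ε₂ − 1).
1/ε₁ + 1/ε₂ − 1 = 1/0.70 + 1/0.79 − 1 = 1.694.
T₁⁴ − T₂⁴ = 2.95×10^12 − 1.00×10^12 = 1.95×10^12 K⁴.
q = 5.67×10⁻⁸ × 1.95×10^12 / 1.694 = 65300 W/m².

q ≈ 65300 W/m²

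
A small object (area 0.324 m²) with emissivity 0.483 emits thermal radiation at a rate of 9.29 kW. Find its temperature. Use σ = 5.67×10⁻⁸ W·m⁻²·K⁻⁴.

From P = εσAT⁴, T = (P / εσA)^(1/4) = (9290 / (0.483 × 5.67×10⁻⁸ × 0.324))^(1/4).
T = (1.05×10^12)^(1/4) = 1010 K.

T ≈ 1010 K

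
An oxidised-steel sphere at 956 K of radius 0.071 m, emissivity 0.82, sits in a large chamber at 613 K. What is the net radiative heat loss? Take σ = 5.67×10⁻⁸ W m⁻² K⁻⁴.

Q ≈ 2040 W

A = 4πr² = 4π × (0.071)² = 0.0633 m².
Q = εσA(T⁴ − T_s⁴). T⁴ − T_s⁴ = (956)⁴ − (613)⁴ = 8.35×10^11 − 1.41×10^11 = 6.94×10^11 K⁴.
Q = 0.82 × 5.67×10⁻⁸ × 0.0633 × 6.94×10^11 = 2040 W.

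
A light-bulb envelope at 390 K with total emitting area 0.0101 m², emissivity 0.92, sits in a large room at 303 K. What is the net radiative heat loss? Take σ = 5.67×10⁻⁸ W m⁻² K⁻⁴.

Q ≈ 7.75 W

Q = εσA(T⁴ − T_s⁴). T⁴ − T_s⁴ = (390)⁴ − (303)⁴ = 2.31×10^10 − 8.43×10^9 = 1.47×10^10 K⁴.
Q = 0.92 × 5.67×10⁻⁸ × 0.0101 × 1.47×10^10 = 7.75 W.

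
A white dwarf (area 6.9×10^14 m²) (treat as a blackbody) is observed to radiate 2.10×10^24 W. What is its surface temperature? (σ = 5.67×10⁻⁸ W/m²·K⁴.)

From P = σAT⁴, T = (P / σA)^(1/4) = (2.10×10^24 / (5.67×10⁻⁸ × 6.90×10^14))^(1/4).
T = (5.37×10^16)^(1/4) = 15200 K.

T ≈ 15200 K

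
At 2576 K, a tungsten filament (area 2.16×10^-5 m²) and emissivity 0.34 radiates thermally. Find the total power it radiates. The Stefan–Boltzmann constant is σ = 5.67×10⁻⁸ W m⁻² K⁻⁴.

P ≈ 18.3 W

Stefan–Boltzmann: P = εσAT⁴ = 0.34 × 5.67×10⁻⁸ × 2.16×10^-5 × (2576)⁴ = 0.34 × 5.67×10⁻⁸ × 2.16×10^-5 × 4.40×10^13.
P = 18.3 W.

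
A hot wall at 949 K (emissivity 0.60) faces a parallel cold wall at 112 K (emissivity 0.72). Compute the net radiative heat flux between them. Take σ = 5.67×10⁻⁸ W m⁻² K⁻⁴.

For two large parallel gray plates, q = σ(T₁⁴ − T₂⁴) / (1/ε₁ + 1/ε₂ − 1).
1/ε₁ + 1/ε₂ − 1 = 1/0.60 + 1/0.72 − 1 = 2.056.
T₁⁴ − T₂⁴ = 8.11×10^11 − 1.57×10^8 = 8.11×10^11 K⁴.
q = 5.67×10⁻⁸ × 8.11×10^11 / 2.056 = 22400 W/m².

q ≈ 22400 W/m²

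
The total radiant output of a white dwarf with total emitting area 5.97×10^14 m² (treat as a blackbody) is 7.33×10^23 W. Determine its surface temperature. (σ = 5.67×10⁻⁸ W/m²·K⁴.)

From P = σAT⁴, T = (P / σA)^(1/4) = (7.33×10^23 / (5.67×10⁻⁸ × 5.97×10^14))^(1/4).
T = (2.17×10^16)^(1/4) = 12100 K.

T ≈ 12100 K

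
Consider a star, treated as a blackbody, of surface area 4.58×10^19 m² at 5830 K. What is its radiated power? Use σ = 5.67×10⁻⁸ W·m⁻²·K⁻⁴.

P ≈ 3.00×10^27 W

P = σAT⁴ = 5.67×10⁻⁸ × 4.58×10^19 × (5830)⁴ = 5.67×10⁻⁸ × 4.58×10^19 × 1.16×10^15.
P = 3.00×10^27 W.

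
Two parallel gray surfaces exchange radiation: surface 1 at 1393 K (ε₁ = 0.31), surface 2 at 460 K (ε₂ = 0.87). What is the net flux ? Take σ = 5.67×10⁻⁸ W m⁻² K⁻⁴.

For two large parallel gray plates, q = σ(T₁⁴ − T₂⁴) / (1/ε₁ + 1/ε₂ − 1).
1/ε₁ + 1/ε₂ − 1 = 1/0.31 + 1/0.87 − 1 = 3.375.
T₁⁴ − T₂⁴ = 3.77×10^12 − 4.48×10^10 = 3.72×10^12 K⁴.
q = 5.67×10⁻⁸ × 3.72×10^12 / 3.375 = 62500 W/m².

q ≈ 62500 W/m²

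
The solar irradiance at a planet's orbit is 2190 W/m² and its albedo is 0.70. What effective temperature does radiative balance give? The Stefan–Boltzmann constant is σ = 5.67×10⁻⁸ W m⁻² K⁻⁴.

Power absorbed = (1−a)S·πR²; power emitted = 4πR²σT⁴. Equating and cancelling πR²:
T = ((1−a)S / 4σ)^(1/4) = (657 / (4 × 5.67×10⁻⁸))^(1/4) = (2.90×10^9)^(1/4).
T = 232 K.

T ≈ 232 K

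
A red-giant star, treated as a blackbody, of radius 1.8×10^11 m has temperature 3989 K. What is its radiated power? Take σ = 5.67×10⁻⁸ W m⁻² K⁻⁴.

A = 4πr² = 4π × (1.8×10^11)² = 4.07×10^23 m².
P = σAT⁴ = 5.67×10⁻⁸ × 4.07×10^23 × (3989)⁴ = 5.67×10⁻⁸ × 4.07×10^23 × 2.53×10^14.
P = 5.85×10^30 W.

P ≈ 5.85×10^30 W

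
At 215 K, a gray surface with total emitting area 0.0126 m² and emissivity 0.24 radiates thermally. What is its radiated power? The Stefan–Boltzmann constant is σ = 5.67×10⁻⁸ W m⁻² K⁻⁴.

P = εσAT⁴ = 0.24 × 5.67×10⁻⁸ × 0.0126 × (215)⁴ = 0.24 × 5.67×10⁻⁸ × 0.0126 × 2.14×10^9.
P = 0.366 W.

P ≈ 0.366 W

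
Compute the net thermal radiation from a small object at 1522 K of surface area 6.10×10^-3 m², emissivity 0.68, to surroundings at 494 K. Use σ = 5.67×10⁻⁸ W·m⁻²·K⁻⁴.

Q ≈ 1250 W

Q = εσA(T⁴ − T_s⁴). T⁴ − T_s⁴ = (1522)⁴ − (494)⁴ = 5.37×10^12 − 5.96×10^10 = 5.31×10^12 K⁴.
Q = 0.68 × 5.67×10⁻⁸ × 6.10×10^-3 × 5.31×10^12 = 1250 W.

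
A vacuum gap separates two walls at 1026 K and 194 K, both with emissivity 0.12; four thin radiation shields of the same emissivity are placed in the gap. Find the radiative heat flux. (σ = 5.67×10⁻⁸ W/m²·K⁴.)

Each of the 5 gaps contributes resistance (2/ε − 1) = 2/0.12 − 1 = 15.67; total = 78.33.
q = σ(T₁⁴ − T₂⁴) / 78.33 = 5.67×10⁻⁸ × 1.11×10^12 / 78.33 = 801 W/m².

q ≈ 801 W/m²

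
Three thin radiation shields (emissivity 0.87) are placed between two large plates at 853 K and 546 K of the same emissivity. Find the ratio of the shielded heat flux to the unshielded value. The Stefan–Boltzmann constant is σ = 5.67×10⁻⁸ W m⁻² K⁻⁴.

With N identical shields there are N+1 = 4 gaps in series, each with the same radiative resistance, so the flux falls to 1/(N+1) of its unshielded value.

ratio ≈ 0.250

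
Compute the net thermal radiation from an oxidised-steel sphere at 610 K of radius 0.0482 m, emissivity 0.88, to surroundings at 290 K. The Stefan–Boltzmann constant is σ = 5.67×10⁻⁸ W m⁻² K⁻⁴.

A = 4πr² = 4π × (0.0482)² = 0.0292 m².
Q = εσA(T⁴ − T_s⁴). T⁴ − T_s⁴ = (610)⁴ − (290)⁴ = 1.38×10^11 − 7.07×10^9 = 1.31×10^11 K⁴.
Q = 0.88 × 5.67×10⁻⁸ × 0.0292 × 1.31×10^11 = 191 W.

Q ≈ 191 W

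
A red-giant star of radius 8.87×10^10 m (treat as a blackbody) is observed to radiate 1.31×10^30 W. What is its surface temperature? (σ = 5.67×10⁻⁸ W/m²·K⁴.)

A = 4πr² = 4π × (8.87×10^10)² = 9.89×10^22 m².
From P = σAT⁴, T = (P / σA)^(1/4) = (1.31×10^30 / (5.67×10⁻⁸ × 9.89×10^22))^(1/4).
T = (2.34×10^14)^(1/4) = 3910 K.

T ≈ 3910 K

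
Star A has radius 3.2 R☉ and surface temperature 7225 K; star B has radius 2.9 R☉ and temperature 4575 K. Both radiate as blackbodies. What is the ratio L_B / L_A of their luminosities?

L_B/L_A ≈ 0.132

L = 4πR²σT⁴ ∝ R²T⁴, so L_B/L_A = (2.9/3.2)² × (4575/7225)⁴ = 0.821 × 0.161 = 0.132.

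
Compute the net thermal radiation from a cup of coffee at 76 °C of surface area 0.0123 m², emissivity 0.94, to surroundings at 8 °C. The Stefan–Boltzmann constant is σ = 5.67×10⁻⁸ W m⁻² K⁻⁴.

Convert: 76 °C = 349 K; 8 °C = 281 K.
Q = εσA(T⁴ − T_s⁴). T⁴ − T_s⁴ = (349)⁴ − (281)⁴ = 1.48×10^10 − 6.23×10^9 = 8.60×10^9 K⁴.
Q = 0.94 × 5.67×10⁻⁸ × 0.0123 × 8.60×10^9 = 5.64 W.

Q ≈ 5.64 W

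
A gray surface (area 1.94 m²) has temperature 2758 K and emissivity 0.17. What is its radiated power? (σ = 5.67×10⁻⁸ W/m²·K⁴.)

P ≈ 1.08×10^6 W

Stefan–Boltzmann: P = εσAT⁴ = 0.17 × 5.67×10⁻⁸ × 1.94 × (2758)⁴ = 0.17 × 5.67×10⁻⁸ × 1.94 × 5.79×10^13.
P = 1.08×10^6 W.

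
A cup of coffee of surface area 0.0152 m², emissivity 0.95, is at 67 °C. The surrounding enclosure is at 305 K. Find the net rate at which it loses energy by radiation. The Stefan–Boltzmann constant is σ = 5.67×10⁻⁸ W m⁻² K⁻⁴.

Convert: 67 °C = 340 K.
Q = εσA(T⁴ − T_s⁴). T⁴ − T_s⁴ = (340)⁴ − (305)⁴ = 1.34×10^10 − 8.65×10^9 = 4.71×10^9 K⁴.
Q = 0.95 × 5.67×10⁻⁸ × 0.0152 × 4.71×10^9 = 3.86 W.

Q ≈ 3.86 W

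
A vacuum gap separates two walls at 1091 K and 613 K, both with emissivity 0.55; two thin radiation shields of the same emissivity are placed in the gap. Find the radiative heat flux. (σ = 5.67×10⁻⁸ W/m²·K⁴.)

Each of the 3 gaps contributes resistance (2/ε − 1) = 2/0.55 − 1 = 2.636; total = 7.909.
q = σ(T₁⁴ − T₂⁴) / 7.909 = 5.67×10⁻⁸ × 1.28×10^12 / 7.909 = 9140 W/m².

q ≈ 9140 W/m²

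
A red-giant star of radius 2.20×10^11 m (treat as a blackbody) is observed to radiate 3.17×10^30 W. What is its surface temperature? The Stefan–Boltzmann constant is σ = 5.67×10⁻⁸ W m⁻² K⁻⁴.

T ≈ 3100 K

A = 4πr² = 4π × (2.20×10^11)² = 6.08×10^23 m².
From P = σAT⁴, T = (P / σA)^(1/4) = (3.17×10^30 / (5.67×10⁻⁸ × 6.08×10^23))^(1/4).
T = (9.19×10^13)^(1/4) = 3100 K.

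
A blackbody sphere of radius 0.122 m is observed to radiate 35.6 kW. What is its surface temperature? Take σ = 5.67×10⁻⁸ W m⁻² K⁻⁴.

A = 4πr² = 4π × (0.122)² = 0.187 m².
From P = σAT⁴, T = (P / σA)^(1/4) = (35600 / (5.67×10⁻⁸ × 0.187))^(1/4).
T = (3.36×10^12)^(1/4) = 1350 K.

T ≈ 1350 K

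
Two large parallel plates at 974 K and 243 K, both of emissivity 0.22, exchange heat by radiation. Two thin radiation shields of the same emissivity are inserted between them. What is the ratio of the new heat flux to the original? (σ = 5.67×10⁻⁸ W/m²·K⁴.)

ratio ≈ 0.333

With N identical shields there are N+1 = 3 gaps in series, each with the same radiative resistance, so the flux falls to 1/(N+1) of its unshielded value.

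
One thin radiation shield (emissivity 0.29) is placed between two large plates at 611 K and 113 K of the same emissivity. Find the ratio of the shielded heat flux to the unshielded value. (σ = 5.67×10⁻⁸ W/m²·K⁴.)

ratio ≈ 0.500

With N identical shields there are N+1 = 2 gaps in series, each with the same radiative resistance, so the flux falls to 1/(N+1) of its unshielded value.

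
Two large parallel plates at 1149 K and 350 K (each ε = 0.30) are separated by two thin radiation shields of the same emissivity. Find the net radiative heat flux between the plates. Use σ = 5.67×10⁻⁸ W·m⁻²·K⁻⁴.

q ≈ 5760 W/m²

Each of the 3 gaps contributes resistance (2/ε − 1) = 2/0.30 − 1 = 5.667; total = 17.00.
q = σ(T₁⁴ − T₂⁴) / 17.00 = 5.67×10⁻⁸ × 1.73×10^12 / 17.00 = 5760 W/m².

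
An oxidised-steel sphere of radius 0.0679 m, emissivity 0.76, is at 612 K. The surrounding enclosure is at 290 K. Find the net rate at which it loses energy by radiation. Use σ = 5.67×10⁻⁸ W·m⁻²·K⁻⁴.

Q ≈ 333 W

A = 4πr² = 4π × (0.0679)² = 0.0579 m².
Q = εσA(T⁴ − T_s⁴). T⁴ − T_s⁴ = (612)⁴ − (290)⁴ = 1.40×10^11 − 7.07×10^9 = 1.33×10^11 K⁴.
Q = 0.76 × 5.67×10⁻⁸ × 0.0579 × 1.33×10^11 = 333 W.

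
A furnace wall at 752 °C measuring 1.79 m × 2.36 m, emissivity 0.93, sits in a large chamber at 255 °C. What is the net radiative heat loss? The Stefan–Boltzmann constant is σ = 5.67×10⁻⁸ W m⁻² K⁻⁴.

Q ≈ 2.29×10^5 W

A = 1.79 × 2.36 = 4.22 m².
Convert: 752 °C = 1025 K; 255 °C = 528 K.
Q = εσA(T⁴ − T_s⁴). T⁴ − T_s⁴ = (1025)⁴ − (528)⁴ = 1.10×10^12 − 7.77×10^10 = 1.03×10^12 K⁴.
Q = 0.93 × 5.67×10⁻⁸ × 4.22 × 1.03×10^12 = 2.29×10^5 W.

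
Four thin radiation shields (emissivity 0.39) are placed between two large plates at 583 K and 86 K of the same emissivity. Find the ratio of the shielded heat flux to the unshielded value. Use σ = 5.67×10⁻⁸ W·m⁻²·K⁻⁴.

ratio ≈ 0.200

With N identical shields there are N+1 = 5 gaps in series, each with the same radiative resistance, so the flux falls to 1/(N+1) of its unshielded value.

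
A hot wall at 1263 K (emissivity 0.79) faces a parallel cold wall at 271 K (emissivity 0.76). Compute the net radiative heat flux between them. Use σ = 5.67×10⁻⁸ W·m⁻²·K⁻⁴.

q ≈ 91000 W/m²

For two large parallel gray plates, q = σ(T₁⁴ − T₂⁴) / (1/ε₁ + 1/ε₂ − 1).
1/ε₁ + 1/ε₂ − 1 = 1/0.79 + 1/0.76 − 1 = 1.582.
T₁⁴ − T₂⁴ = 2.54×10^12 − 5.39×10^9 = 2.54×10^12 K⁴.
q = 5.67×10⁻⁸ × 2.54×10^12 / 1.582 = 91000 W/m².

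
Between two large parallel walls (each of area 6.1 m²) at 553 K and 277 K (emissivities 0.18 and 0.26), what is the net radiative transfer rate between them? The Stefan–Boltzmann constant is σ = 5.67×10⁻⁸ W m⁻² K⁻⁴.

Q ≈ 3610 W

For two large parallel gray plates, q = σ(T₁⁴ − T₂⁴) / (1/ε₁ + 1/ε₂ − 1).
1/ε₁ + 1/ε₂ − 1 = 1/0.18 + 1/0.26 − 1 = 8.402.
T₁⁴ − T₂⁴ = 9.35×10^10 − 5.89×10^9 = 8.76×10^10 K⁴.
q = 5.67×10⁻⁸ × 8.76×10^10 / 8.402 = 591 W/m².
Q = q·A = 591 × 6.1 = 3610 W.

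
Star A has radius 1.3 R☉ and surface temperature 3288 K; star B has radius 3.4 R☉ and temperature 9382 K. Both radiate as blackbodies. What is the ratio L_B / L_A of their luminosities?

L_B/L_A ≈ 453

L = 4πR²σT⁴ ∝ R²T⁴, so L_B/L_A = (3.4/1.3)² × (9382/3288)⁴ = 6.84 × 66.3 = 453.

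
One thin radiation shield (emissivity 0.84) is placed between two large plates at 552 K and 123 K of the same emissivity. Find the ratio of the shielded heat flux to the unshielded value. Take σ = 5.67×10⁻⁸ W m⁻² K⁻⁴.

With N identical shields there are N+1 = 2 gaps in series, each with the same radiative resistance, so the flux falls to 1/(N+1) of its unshielded value.

ratio ≈ 0.500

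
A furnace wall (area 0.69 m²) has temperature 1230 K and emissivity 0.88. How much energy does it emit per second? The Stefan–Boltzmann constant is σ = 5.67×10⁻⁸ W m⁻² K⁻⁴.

Stefan–Boltzmann: P = εσAT⁴ = 0.88 × 5.67×10⁻⁸ × 0.690 × (1230)⁴ = 0.88 × 5.67×10⁻⁸ × 0.690 × 2.29×10^12.
P = 78800 W.

P ≈ 78800 W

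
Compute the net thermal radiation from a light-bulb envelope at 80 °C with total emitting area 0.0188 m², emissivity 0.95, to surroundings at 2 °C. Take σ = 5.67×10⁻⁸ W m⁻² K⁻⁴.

Q ≈ 9.93 W

Convert: 80 °C = 353 K; 2 °C = 275 K.
Q = εσA(T⁴ − T_s⁴). T⁴ − T_s⁴ = (353)⁴ − (275)⁴ = 1.55×10^10 − 5.72×10^9 = 9.81×10^9 K⁴.
Q = 0.95 × 5.67×10⁻⁸ × 0.0188 × 9.81×10^9 = 9.93 W.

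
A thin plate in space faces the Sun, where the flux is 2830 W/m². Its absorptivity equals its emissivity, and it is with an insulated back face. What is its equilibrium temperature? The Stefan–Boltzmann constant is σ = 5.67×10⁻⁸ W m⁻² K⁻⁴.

Absorbed flux αS = emitted flux εσT⁴ (one radiating face); with α = ε, T = (S/σ)^(1/4).
T = (2830 / 5.67×10⁻⁸)^(1/4) = (4.99×10^10)^(1/4).
T = 473 K.

T ≈ 473 K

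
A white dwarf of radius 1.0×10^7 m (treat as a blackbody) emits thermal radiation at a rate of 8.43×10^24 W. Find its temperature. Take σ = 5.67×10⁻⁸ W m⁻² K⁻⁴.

T ≈ 18500 K

A = 4πr² = 4π × (1.0×10^7)² = 1.26×10^15 m².
From P = σAT⁴, T = (P / σA)^(1/4) = (8.43×10^24 / (5.67×10⁻⁸ × 1.26×10^15))^(1/4).
T = (1.18×10^17)^(1/4) = 18500 K.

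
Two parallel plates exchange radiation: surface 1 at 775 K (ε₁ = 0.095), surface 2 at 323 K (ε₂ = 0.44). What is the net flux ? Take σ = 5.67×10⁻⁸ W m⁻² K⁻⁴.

For two large parallel gray plates, q = σ(T₁⁴ − T₂⁴) / (1/ε₁ + 1/ε₂ − 1).
1/ε₁ + 1/ε₂ − 1 = 1/0.095 + 1/0.44 − 1 = 11.80.
T₁⁴ − T₂⁴ = 3.61×10^11 − 1.09×10^10 = 3.50×10^11 K⁴.
q = 5.67×10⁻⁸ × 3.50×10^11 / 11.80 = 1680 W/m².

q ≈ 1680 W/m²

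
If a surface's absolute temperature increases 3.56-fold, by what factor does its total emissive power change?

factor ≈ 161

P ∝ T⁴, so the power scales as (3.56)⁴ = 161.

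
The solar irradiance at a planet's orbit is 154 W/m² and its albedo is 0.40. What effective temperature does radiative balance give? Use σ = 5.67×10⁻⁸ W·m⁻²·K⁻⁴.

Power absorbed = (1−a)S·πR²; power emitted = 4πR²σT⁴. Equating and cancelling πR²:
T = ((1−a)S / 4σ)^(1/4) = (92.4 / (4 × 5.67×10⁻⁸))^(1/4) = (4.07×10^8)^(1/4).
T = 142 K.

T ≈ 142 K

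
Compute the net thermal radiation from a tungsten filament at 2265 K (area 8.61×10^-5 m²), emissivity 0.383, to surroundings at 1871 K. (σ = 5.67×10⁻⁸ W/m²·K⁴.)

Q = εσA(T⁴ − T_s⁴). T⁴ − T_s⁴ = (2265)⁴ − (1871)⁴ = 2.63×10^13 − 1.23×10^13 = 1.41×10^13 K⁴.
Q = 0.383 × 5.67×10⁻⁸ × 8.61×10^-5 × 1.41×10^13 = 26.3 W.

Q ≈ 26.3 W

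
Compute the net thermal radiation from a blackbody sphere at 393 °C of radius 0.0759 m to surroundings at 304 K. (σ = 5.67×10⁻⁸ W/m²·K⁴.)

Q ≈ 773 W

A = 4πr² = 4π × (0.0759)² = 0.0724 m².
Convert: 393 °C = 666 K.
Q = σA(T⁴ − T_s⁴). T⁴ − T_s⁴ = (666)⁴ − (304)⁴ = 1.97×10^11 − 8.54×10^9 = 1.88×10^11 K⁴.
Q = 5.67×10⁻⁸ × 0.0724 × 1.88×10^11 = 773 W.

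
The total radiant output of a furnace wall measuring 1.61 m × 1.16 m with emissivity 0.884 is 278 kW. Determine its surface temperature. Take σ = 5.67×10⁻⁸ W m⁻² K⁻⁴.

A = 1.61 × 1.16 = 1.87 m².
From P = εσAT⁴, T = (P / εσA)^(1/4) = (2.78×10^5 / (0.884 × 5.67×10⁻⁸ × 1.87))^(1/4).
T = (2.97×10^12)^(1/4) = 1310 K.

T ≈ 1310 K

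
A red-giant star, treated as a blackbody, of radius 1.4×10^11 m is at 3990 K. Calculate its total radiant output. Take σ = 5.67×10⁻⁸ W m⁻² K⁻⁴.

P ≈ 3.54×10^30 W

A = 4πr² = 4π × (1.4×10^11)² = 2.46×10^23 m².
P = σAT⁴ = 5.67×10⁻⁸ × 2.46×10^23 × (3990)⁴ = 5.67×10⁻⁸ × 2.46×10^23 × 2.53×10^14.
P = 3.54×10^30 W.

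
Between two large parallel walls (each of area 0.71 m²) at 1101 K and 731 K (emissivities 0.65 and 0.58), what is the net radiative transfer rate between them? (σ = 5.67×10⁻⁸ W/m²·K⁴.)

Q ≈ 21100 W

For two large parallel gray plates, q = σ(T₁⁴ − T₂⁴) / (1/ε₁ + 1/ε₂ − 1).
1/ε₁ + 1/ε₂ − 1 = 1/0.65 + 1/0.58 − 1 = 2.263.
T₁⁴ − T₂⁴ = 1.47×10^12 − 2.86×10^11 = 1.18×10^12 K⁴.
q = 5.67×10⁻⁸ × 1.18×10^12 / 2.263 = 29700 W/m².
Q = q·A = 29700 × 0.71 = 21100 W.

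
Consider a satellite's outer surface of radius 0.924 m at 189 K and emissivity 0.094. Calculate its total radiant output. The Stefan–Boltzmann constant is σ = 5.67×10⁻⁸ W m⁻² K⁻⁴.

A = 4πr² = 4π × (0.924)² = 10.7 m².
P = εσAT⁴ = 0.094 × 5.67×10⁻⁸ × 10.7 × (189)⁴ = 0.094 × 5.67×10⁻⁸ × 10.7 × 1.28×10^9.
P = 73.0 W.

P ≈ 73.0 W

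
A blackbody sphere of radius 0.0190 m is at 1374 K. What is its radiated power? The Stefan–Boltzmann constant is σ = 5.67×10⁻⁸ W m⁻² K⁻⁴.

A = 4πr² = 4π × (0.0190)² = 4.54×10^-3 m².
P = σAT⁴ = 5.67×10⁻⁸ × 4.54×10^-3 × (1374)⁴ = 5.67×10⁻⁸ × 4.54×10^-3 × 3.56×10^12.
P = 917 W.

P ≈ 917 W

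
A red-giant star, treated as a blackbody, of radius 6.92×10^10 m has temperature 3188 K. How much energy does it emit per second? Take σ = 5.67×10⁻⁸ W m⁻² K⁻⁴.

P ≈ 3.52×10^29 W

A = 4πr² = 4π × (6.92×10^10)² = 6.02×10^22 m².
P = σAT⁴ = 5.67×10⁻⁸ × 6.02×10^22 × (3188)⁴ = 5.67×10⁻⁸ × 6.02×10^22 × 1.03×10^14.
P = 3.52×10^29 W.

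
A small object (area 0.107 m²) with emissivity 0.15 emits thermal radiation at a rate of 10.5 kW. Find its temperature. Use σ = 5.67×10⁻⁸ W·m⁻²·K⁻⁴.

T ≈ 1840 K

From P = εσAT⁴, T = (P / εσA)^(1/4) = (10500 / (0.15 × 5.67×10⁻⁸ × 0.107))^(1/4).
T = (1.15×10^13)^(1/4) = 1840 K.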